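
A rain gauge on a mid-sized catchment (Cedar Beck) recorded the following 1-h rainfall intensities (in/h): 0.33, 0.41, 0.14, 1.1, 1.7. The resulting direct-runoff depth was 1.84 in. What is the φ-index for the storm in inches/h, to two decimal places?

φ ≈ 0.48 in/h

Only the 2 blocks with intensity above φ contribute runoff: 1.1, 1.7 in/h.
Σ(I−φ)·Δt = d  ⇒  (1.1+1.7 − 2φ)·1 = 1.84
φ = (2.800 − 1.84/1) / 2 = 0.48 in/h.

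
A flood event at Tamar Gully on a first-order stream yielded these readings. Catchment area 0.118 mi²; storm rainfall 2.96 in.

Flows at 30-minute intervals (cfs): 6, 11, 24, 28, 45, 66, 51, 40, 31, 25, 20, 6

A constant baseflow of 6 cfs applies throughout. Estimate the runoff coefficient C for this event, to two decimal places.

C ≈ 0.62

ΣQ_DR = 281.0 cfs; V = ΣQ_DR·Δt = 5.058 × 10^5 ft³.
Runoff depth d = V / A = 1.845 in.
C = d / P = 1.845 / 2.96 = 0.62.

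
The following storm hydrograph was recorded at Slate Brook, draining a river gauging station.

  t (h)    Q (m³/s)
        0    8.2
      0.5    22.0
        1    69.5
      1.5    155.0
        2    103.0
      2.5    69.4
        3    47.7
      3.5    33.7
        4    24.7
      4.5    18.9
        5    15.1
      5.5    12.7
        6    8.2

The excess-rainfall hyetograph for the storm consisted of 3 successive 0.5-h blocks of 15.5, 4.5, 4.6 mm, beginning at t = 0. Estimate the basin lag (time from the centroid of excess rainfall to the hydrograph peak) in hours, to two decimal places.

Centroid of excess rainfall: t_c = Σ P_i·t̄_i / ΣP_i = 0.5285 h (block centres at 0.25, 0.75, 1.25 h).
Hydrograph peak occurs at t = 1.5 h, so basin lag t_L = 1.5 − 0.5285 = 0.97 h.

t_L ≈ 0.97 h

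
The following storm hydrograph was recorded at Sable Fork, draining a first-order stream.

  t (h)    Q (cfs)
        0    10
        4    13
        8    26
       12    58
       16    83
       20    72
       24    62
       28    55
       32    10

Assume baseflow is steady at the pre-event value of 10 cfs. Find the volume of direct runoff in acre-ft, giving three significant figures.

Direct-runoff ordinates (Q − Q_b): 0.0, 3.0, 16.0, 48.0, 73.0, 62.0, 52.0, 45.0, 0.0 cfs.
ΣQ_DR = 299.0 cfs.
With Δt = 4 h = 14400 s, V = ΣQ_DR · Δt = 299.0 × 14400 = 4.31 × 10^6 ft³ = 98.8 acre-ft.

V ≈ 98.8 acre-ft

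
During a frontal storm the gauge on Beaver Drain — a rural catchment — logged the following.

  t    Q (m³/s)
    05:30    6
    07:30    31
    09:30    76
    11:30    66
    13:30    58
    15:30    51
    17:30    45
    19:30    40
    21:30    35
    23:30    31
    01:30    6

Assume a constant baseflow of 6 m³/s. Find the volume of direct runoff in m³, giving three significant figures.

V ≈ 2.73 × 10^6 m³

Direct-runoff ordinates (Q − Q_b): 0.0, 25.0, 70.0, 60.0, 52.0, 45.0, 39.0, 34.0, 29.0, 25.0, 0.0 m³/s.
ΣQ_DR = 379.0 m³/s.
With Δt = 2 h = 7200 s, V = ΣQ_DR · Δt = 379.0 × 7200 = 2.73 × 10^6 m³.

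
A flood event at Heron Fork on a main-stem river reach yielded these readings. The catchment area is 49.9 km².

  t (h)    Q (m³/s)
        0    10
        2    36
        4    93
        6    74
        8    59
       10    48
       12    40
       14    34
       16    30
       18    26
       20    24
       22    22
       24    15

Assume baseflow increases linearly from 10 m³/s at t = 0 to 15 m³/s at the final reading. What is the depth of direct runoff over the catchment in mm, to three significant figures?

d ≈ 50.3 mm

Direct runoff: 0.00, 25.58, 82.17, 62.75, 47.33, 35.92, 27.50, 21.08, 16.67, 12.25, 9.83, 7.42, 0.00 m³/s; ΣQ_DR = 348.5 m³/s.
V = ΣQ_DR · Δt = 348.5 × 7200 s = 2.509 × 10^6 m³.
Over A = 49.9 km², depth = V / A = 50.3 mm.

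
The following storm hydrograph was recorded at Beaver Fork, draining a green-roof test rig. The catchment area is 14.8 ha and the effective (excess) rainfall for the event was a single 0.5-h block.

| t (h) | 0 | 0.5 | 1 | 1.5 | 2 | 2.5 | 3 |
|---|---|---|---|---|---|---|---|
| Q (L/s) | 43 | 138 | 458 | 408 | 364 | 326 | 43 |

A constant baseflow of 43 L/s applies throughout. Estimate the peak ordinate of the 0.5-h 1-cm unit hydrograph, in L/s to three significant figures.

U_p ≈ 231 L/s

Direct runoff: 0.0, 95.0, 415.0, 365.0, 321.0, 283.0, 0.0 L/s; ΣQ_DR = 1479 L/s, peak = 415.0 L/s.
Runoff depth d = ΣQ_DR·Δt / A = 1479 × 1800 / (14.8 ha) = 17.99 mm.
The 1-cm UH is the DRH scaled by (10 mm)/d, so U_p = 415.0 × 10/17.99 = 231 L/s.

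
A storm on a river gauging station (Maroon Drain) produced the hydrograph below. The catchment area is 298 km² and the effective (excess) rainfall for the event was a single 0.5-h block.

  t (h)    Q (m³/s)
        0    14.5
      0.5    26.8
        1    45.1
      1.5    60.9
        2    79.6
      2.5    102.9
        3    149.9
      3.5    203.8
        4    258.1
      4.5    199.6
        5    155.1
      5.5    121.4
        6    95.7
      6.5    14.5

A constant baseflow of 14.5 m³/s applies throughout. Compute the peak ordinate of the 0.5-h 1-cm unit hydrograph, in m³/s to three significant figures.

Direct runoff: 0.0, 12.3, 30.6, 46.4, 65.1, 88.4, 135.4, 189.3, 243.6, 185.1, 140.6, 106.9, 81.2, 0.0 m³/s; ΣQ_DR = 1325 m³/s, peak = 243.6 m³/s.
Runoff depth d = ΣQ_DR·Δt / A = 1325 × 1800 / (298 km²) = 8.003 mm.
The 1-cm UH is the DRH scaled by (10 mm)/d, so U_p = 243.6 × 10/8.003 = 304 m³/s.

U_p ≈ 304 m³/s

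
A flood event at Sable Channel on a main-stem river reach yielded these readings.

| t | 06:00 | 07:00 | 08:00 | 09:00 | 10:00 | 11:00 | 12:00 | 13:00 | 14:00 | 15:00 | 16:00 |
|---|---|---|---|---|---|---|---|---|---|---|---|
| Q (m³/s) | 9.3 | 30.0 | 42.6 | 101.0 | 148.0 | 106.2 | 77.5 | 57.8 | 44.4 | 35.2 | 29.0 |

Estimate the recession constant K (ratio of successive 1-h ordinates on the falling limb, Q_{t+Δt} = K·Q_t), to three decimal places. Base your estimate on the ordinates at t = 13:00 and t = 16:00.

Using the recession-limb readings at t = 13:00 and t = 16:00: Q falls from 57.8 to 29.0 m³/s over 3 intervals.
K = (Q₂/Q₁)^(1/3) = (29.0/57.8)^(1/3) = 0.795.

K ≈ 0.795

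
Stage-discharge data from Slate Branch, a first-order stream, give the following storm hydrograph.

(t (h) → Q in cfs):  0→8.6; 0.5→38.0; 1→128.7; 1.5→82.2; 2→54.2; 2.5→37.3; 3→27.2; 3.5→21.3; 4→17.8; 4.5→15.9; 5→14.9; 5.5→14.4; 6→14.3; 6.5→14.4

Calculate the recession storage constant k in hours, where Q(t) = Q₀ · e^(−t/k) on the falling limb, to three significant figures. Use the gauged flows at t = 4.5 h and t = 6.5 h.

k ≈ 20.2 h

On the falling limb, Q drops from 15.9 to 14.4 cfs between t = 4.5 h and t = 6.5 h (Δt = 2 h).
k = −Δt / ln(Q₂/Q₁) = −2 / ln(14.4/15.9) = 20.2 h.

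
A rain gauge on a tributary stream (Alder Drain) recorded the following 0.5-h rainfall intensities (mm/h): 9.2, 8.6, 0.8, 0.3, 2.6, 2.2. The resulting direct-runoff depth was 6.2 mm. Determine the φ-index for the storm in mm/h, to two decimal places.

Only the 2 blocks with intensity above φ contribute runoff: 9.2, 8.6 mm/h.
Σ(I−φ)·Δt = d  ⇒  (9.2+8.6 − 2φ)·0.5 = 6.2
φ = (17.80 − 6.2/0.5) / 2 = 2.70 mm/h.

φ ≈ 2.70 mm/h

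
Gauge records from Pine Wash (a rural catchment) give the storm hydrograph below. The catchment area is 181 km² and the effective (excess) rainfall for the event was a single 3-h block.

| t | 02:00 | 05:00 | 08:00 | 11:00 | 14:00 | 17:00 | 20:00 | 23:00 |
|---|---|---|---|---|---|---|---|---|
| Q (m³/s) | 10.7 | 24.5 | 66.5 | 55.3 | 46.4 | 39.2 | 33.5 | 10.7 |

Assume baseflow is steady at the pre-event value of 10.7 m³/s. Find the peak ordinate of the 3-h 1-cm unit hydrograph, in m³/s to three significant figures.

U_p ≈ 46.5 m³/s

Direct runoff: 0.0, 13.8, 55.8, 44.6, 35.7, 28.5, 22.8, 0.0 m³/s; ΣQ_DR = 201.2 m³/s, peak = 55.8 m³/s.
Runoff depth d = ΣQ_DR·Δt / A = 201.2 × 10800 / (181 km²) = 12.01 mm.
The 1-cm UH is the DRH scaled by (10 mm)/d, so U_p = 55.8 × 10/12.01 = 46.5 m³/s.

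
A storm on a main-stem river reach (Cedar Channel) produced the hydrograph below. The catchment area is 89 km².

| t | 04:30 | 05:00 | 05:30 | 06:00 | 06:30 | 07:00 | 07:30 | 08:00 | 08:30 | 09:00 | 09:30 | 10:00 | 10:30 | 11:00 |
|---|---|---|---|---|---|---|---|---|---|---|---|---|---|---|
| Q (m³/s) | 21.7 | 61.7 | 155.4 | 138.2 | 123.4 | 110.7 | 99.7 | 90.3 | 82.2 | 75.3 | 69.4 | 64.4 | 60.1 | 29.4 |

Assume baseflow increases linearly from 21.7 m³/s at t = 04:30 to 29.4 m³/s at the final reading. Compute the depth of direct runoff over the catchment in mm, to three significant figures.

d ≈ 16.7 mm

Direct runoff: 0.00, 39.41, 132.52, 114.72, 99.33, 86.04, 74.45, 64.45, 55.76, 48.27, 41.78, 36.18, 31.29, 0.00 m³/s; ΣQ_DR = 824.2 m³/s.
V = ΣQ_DR · Δt = 824.2 × 1800 s = 1.484 × 10^6 m³.
Over A = 89 km², depth = V / A = 16.7 mm.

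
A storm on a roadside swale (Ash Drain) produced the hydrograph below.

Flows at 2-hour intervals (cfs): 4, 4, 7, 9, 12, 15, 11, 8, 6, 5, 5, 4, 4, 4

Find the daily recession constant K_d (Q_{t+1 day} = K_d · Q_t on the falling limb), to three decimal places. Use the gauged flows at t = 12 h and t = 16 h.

Between t = 12 h and t = 16 h the flow falls from 11 to 6 cfs over 2×2 h = 4 h.
Per-interval ratio K = (6/11)^(1/2) = 0.7385; K_d = K^(24/2) = 0.026.

K_d ≈ 0.026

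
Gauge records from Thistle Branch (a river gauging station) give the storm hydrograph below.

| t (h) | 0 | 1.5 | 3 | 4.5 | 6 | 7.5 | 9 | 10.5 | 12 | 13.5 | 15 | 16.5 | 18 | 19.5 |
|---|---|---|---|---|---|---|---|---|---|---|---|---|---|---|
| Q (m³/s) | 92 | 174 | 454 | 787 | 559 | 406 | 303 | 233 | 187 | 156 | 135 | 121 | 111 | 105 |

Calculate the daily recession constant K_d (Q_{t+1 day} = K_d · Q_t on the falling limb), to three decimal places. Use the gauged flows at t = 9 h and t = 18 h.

K_d ≈ 0.069

Between t = 9 h and t = 18 h the flow falls from 303 to 111 m³/s over 6×1.5 h = 9 h.
Per-interval ratio K = (111/303)^(1/6) = 0.8459; K_d = K^(24/1.5) = 0.069.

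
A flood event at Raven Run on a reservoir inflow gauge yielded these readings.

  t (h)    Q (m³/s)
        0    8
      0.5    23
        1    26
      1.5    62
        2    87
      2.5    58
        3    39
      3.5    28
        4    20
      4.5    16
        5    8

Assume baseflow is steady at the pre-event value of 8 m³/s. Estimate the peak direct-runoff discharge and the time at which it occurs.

Q_p = 79.0 m³/s at t = 2 h

Subtracting baseflow gives direct-runoff ordinates: 0.0, 15.0, 18.0, 54.0, 79.0, 50.0, 31.0, 20.0, 12.0, 8.0, 0.0 m³/s.
The maximum is 79.0 m³/s, occurring at the reading for t = 2 h.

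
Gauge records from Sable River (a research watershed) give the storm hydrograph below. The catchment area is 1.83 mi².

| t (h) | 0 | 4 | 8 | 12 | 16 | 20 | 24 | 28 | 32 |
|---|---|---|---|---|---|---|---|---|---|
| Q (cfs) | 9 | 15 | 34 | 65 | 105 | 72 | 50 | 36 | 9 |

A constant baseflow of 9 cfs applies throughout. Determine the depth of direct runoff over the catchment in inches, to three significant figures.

d ≈ 1.06 in

Direct runoff: 0.0, 6.0, 25.0, 56.0, 96.0, 63.0, 41.0, 27.0, 0.0 cfs; ΣQ_DR = 314.0 cfs.
V = ΣQ_DR · Δt = 314.0 × 14400 s = 4.522 × 10^6 ft³.
Over A = 1.83 mi², depth = V / A = 1.06 in.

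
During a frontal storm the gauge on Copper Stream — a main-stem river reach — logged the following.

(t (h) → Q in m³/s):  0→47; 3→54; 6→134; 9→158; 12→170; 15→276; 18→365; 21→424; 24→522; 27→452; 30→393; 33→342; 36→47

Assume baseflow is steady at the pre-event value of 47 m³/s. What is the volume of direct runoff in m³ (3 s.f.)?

V ≈ 2.99 × 10^7 m³

Direct-runoff ordinates (Q − Q_b): 0.0, 7.0, 87.0, 111.0, 123.0, 229.0, 318.0, 377.0, 475.0, 405.0, 346.0, 295.0, 0.0 m³/s.
ΣQ_DR = 2773 m³/s.
With Δt = 3 h = 10800 s, V = ΣQ_DR · Δt = 2773 × 10800 = 2.99 × 10^7 m³.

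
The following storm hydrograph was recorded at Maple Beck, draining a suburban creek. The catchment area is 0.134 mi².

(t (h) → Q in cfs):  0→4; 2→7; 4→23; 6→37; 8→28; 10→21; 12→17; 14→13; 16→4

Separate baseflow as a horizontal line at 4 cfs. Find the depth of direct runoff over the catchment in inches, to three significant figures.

d ≈ 2.73 in

Direct runoff: 0.0, 3.0, 19.0, 33.0, 24.0, 17.0, 13.0, 9.0, 0.0 cfs; ΣQ_DR = 118.0 cfs.
V = ΣQ_DR · Δt = 118.0 × 7200 s = 8.496 × 10^5 ft³.
Over A = 0.134 mi², depth = V / A = 2.73 in.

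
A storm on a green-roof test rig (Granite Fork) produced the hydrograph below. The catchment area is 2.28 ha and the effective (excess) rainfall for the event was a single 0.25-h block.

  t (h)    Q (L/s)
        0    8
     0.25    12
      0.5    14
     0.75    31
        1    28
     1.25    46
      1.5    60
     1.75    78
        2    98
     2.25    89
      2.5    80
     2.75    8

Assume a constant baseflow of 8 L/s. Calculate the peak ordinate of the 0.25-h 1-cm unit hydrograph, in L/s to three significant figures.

Direct runoff: 0.0, 4.0, 6.0, 23.0, 20.0, 38.0, 52.0, 70.0, 90.0, 81.0, 72.0, 0.0 L/s; ΣQ_DR = 456.0 L/s, peak = 90.0 L/s.
Runoff depth d = ΣQ_DR·Δt / A = 456.0 × 900 / (2.28 ha) = 18.00 mm.
The 1-cm UH is the DRH scaled by (10 mm)/d, so U_p = 90.0 × 10/18.00 = 50.0 L/s.

U_p ≈ 50.0 L/s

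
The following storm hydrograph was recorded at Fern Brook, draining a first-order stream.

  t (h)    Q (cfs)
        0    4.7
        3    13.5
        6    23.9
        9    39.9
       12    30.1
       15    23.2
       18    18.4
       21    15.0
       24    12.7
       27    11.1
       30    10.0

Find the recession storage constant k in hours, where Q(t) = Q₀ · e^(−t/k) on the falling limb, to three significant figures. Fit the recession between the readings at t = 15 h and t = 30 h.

k ≈ 17.8 h

On the falling limb, Q drops from 23.2 to 10.0 cfs between t = 15 h and t = 30 h (Δt = 15 h).
k = −Δt / ln(Q₂/Q₁) = −15 / ln(10.0/23.2) = 17.8 h.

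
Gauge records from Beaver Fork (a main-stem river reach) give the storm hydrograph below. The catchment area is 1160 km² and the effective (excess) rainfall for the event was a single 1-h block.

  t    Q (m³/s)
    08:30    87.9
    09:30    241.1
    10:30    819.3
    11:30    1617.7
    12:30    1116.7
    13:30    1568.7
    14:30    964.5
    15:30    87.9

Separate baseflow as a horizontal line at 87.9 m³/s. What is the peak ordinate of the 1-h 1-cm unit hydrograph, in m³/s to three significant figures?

U_p ≈ 850 m³/s

Direct runoff: 0.0, 153.2, 731.4, 1529.8, 1028.8, 1480.8, 876.6, 0.0 m³/s; ΣQ_DR = 5801 m³/s, peak = 1529.8 m³/s.
Runoff depth d = ΣQ_DR·Δt / A = 5801 × 3600 / (1160 km²) = 18.00 mm.
The 1-cm UH is the DRH scaled by (10 mm)/d, so U_p = 1529.8 × 10/18.00 = 850 m³/s.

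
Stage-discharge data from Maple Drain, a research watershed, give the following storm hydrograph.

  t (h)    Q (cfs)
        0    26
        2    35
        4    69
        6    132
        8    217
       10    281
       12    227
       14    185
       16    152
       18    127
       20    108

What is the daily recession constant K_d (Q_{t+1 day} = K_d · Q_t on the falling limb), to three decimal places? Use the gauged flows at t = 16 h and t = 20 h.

Between t = 16 h and t = 20 h the flow falls from 152 to 108 cfs over 2×2 h = 4 h.
Per-interval ratio K = (108/152)^(1/2) = 0.8429; K_d = K^(24/2) = 0.129.

K_d ≈ 0.129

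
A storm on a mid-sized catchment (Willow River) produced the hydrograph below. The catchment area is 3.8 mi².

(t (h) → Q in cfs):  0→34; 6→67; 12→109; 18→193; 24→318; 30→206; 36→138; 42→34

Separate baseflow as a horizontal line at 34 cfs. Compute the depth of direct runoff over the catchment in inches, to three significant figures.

Direct runoff: 0.0, 33.0, 75.0, 159.0, 284.0, 172.0, 104.0, 0.0 cfs; ΣQ_DR = 827.0 cfs.
V = ΣQ_DR · Δt = 827.0 × 21600 s = 1.786 × 10^7 ft³.
Over A = 3.8 mi², depth = V / A = 2.02 in.

d ≈ 2.02 in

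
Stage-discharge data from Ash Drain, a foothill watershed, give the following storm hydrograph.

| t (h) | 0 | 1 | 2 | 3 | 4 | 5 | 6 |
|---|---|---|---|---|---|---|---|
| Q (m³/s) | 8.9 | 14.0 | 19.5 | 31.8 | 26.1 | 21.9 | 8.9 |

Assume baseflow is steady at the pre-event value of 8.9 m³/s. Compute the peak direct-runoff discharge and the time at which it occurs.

Q_p = 22.9 m³/s at t = 3 h

Subtracting baseflow gives direct-runoff ordinates: 0.0, 5.1, 10.6, 22.9, 17.2, 13.0, 0.0 m³/s.
The maximum is 22.9 m³/s, occurring at the reading for t = 3 h.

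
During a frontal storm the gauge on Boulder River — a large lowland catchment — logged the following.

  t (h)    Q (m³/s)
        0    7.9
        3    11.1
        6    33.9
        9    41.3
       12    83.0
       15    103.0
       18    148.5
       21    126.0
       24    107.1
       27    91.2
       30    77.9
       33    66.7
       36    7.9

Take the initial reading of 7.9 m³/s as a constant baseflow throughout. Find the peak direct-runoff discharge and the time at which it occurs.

Subtracting baseflow gives direct-runoff ordinates: 0.0, 3.2, 26.0, 33.4, 75.1, 95.1, 140.6, 118.1, 99.2, 83.3, 70.0, 58.8, 0.0 m³/s.
The maximum is 140.6 m³/s, occurring at the reading for t = 18 h.

Q_p = 140.6 m³/s at t = 18 h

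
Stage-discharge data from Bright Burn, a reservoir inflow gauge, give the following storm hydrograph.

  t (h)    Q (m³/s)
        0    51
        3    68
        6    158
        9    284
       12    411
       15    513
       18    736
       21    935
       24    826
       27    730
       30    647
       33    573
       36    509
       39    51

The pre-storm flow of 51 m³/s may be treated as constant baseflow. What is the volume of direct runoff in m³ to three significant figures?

V ≈ 6.24 × 10^7 m³

Direct-runoff ordinates (Q − Q_b): 0.0, 17.0, 107.0, 233.0, 360.0, 462.0, 685.0, 884.0, 775.0, 679.0, 596.0, 522.0, 458.0, 0.0 m³/s.
ΣQ_DR = 5778 m³/s.
With Δt = 3 h = 10800 s, V = ΣQ_DR · Δt = 5778 × 10800 = 6.24 × 10^7 m³.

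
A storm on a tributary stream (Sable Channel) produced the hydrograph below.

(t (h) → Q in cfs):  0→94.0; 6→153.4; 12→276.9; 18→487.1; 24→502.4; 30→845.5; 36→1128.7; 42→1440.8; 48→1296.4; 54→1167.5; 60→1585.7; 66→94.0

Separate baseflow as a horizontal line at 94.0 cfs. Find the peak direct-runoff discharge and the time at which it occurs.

Q_p = 1491.7 cfs at t = 60 h

Subtracting baseflow gives direct-runoff ordinates: 0.0, 59.4, 182.9, 393.1, 408.4, 751.5, 1034.7, 1346.8, 1202.4, 1073.5, 1491.7, 0.0 cfs.
The maximum is 1491.7 cfs, occurring at the reading for t = 60 h.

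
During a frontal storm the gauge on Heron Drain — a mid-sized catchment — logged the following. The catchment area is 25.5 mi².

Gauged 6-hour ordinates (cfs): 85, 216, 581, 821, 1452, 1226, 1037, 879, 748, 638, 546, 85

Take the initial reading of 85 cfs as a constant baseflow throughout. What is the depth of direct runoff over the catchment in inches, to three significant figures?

d ≈ 2.66 in

Direct runoff: 0.0, 131.0, 496.0, 736.0, 1367.0, 1141.0, 952.0, 794.0, 663.0, 553.0, 461.0, 0.0 cfs; ΣQ_DR = 7294 cfs.
V = ΣQ_DR · Δt = 7294 × 21600 s = 1.576 × 10^8 ft³.
Over A = 25.5 mi², depth = V / A = 2.66 in.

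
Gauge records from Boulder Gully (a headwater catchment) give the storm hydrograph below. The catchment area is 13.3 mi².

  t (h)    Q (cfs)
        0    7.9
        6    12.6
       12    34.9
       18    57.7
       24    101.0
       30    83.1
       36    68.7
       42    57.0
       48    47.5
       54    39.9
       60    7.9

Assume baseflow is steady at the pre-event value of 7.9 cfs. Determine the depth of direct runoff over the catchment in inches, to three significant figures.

d ≈ 0.302 in

Direct runoff: 0.0, 4.7, 27.0, 49.8, 93.1, 75.2, 60.8, 49.1, 39.6, 32.0, 0.0 cfs; ΣQ_DR = 431.3 cfs.
V = ΣQ_DR · Δt = 431.3 × 21600 s = 9.316 × 10^6 ft³.
Over A = 13.3 mi², depth = V / A = 0.302 in.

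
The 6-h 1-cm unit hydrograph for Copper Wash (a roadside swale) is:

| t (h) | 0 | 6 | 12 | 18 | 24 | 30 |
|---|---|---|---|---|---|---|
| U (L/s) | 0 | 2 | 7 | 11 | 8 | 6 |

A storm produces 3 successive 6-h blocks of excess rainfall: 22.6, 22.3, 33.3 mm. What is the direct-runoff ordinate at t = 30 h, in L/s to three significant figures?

Q ≈ 68.0 L/s

By discrete convolution, Q_j = Σ (P_i / 10 mm) · U_{j−i}.
At t = 30 h (j=5): Q = (22.6/10)·6 + (22.3/10)·8 + (33.3/10)·11 = 68.0 L/s.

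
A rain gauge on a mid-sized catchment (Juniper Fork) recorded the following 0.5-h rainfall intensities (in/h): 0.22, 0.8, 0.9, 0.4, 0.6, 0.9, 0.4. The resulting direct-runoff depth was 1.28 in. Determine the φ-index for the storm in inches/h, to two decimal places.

φ ≈ 0.24 in/h

Only the 6 blocks with intensity above φ contribute runoff: 0.8, 0.9, 0.4, 0.6, 0.9, 0.4 in/h.
Σ(I−φ)·Δt = d  ⇒  (0.8+0.9+0.4+0.6+0.9+0.4 − 6φ)·0.5 = 1.28
φ = (4.000 − 1.28/0.5) / 6 = 0.24 in/h.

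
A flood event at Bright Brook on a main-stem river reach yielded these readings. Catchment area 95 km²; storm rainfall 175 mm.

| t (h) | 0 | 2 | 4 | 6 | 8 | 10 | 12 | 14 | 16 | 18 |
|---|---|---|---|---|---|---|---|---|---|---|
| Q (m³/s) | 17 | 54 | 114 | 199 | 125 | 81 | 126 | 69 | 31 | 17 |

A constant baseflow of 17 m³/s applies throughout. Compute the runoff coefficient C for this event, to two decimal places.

C ≈ 0.29

ΣQ_DR = 663.0 m³/s; V = ΣQ_DR·Δt = 4.774 × 10^6 m³.
Runoff depth d = V / A = 50.25 mm.
C = d / P = 50.25 / 175 = 0.29.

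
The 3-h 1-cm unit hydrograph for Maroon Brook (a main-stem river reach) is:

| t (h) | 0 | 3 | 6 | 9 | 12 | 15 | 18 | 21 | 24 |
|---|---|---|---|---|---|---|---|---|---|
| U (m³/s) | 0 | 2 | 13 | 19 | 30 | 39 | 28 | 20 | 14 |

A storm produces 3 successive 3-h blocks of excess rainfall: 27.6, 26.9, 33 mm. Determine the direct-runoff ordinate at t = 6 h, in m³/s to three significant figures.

Q ≈ 41.3 m³/s

By discrete convolution, Q_j = Σ (P_i / 10 mm) · U_{j−i}.
At t = 6 h (j=2): Q = (27.6/10)·13 + (26.9/10)·2 + (33/10)·0 = 41.3 m³/s.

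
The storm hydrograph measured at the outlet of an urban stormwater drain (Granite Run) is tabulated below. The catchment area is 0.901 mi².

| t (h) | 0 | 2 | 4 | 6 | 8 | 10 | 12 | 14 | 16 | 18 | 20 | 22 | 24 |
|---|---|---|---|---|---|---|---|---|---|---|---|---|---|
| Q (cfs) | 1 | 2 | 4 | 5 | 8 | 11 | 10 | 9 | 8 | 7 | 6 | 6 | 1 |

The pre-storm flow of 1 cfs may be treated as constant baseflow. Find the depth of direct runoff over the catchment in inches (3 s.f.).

Direct runoff: 0.0, 1.0, 3.0, 4.0, 7.0, 10.0, 9.0, 8.0, 7.0, 6.0, 5.0, 5.0, 0.0 cfs; ΣQ_DR = 65.00 cfs.
V = ΣQ_DR · Δt = 65.00 × 7200 s = 4.680 × 10^5 ft³.
Over A = 0.901 mi², depth = V / A = 0.224 in.

d ≈ 0.224 in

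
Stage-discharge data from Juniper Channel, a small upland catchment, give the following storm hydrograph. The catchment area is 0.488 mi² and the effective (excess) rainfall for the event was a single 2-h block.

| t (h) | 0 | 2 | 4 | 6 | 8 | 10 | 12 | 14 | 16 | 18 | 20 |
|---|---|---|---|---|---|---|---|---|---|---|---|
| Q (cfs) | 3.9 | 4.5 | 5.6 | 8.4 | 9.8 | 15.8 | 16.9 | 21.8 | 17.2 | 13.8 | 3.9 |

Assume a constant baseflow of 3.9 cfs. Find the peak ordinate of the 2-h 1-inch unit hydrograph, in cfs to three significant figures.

Direct runoff: 0.0, 0.6, 1.7, 4.5, 5.9, 11.9, 13.0, 17.9, 13.3, 9.9, 0.0 cfs; ΣQ_DR = 78.70 cfs, peak = 17.9 cfs.
Runoff depth d = ΣQ_DR·Δt / A = 78.70 × 7200 / (0.488 mi²) = 0.4998 in.
The 1-inch UH is the DRH scaled by (1 in)/d, so U_p = 17.9 × 1/0.4998 = 35.8 cfs.

U_p ≈ 35.8 cfs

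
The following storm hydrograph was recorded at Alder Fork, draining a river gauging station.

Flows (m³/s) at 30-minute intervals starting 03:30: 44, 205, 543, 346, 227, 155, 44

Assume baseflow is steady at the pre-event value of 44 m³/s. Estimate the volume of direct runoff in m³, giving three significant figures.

V ≈ 2.26 × 10^6 m³

Direct-runoff ordinates (Q − Q_b): 0.0, 161.0, 499.0, 302.0, 183.0, 111.0, 0.0 m³/s.
ΣQ_DR = 1256 m³/s.
With Δt = 0.5 h = 1800 s, V = ΣQ_DR · Δt = 1256 × 1800 = 2.26 × 10^6 m³.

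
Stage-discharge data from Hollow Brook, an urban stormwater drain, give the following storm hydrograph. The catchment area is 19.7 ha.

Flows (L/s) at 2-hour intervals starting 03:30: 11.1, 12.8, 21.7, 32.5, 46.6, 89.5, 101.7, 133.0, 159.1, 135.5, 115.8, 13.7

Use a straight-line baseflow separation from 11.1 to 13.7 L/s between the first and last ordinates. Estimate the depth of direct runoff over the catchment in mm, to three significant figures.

d ≈ 26.5 mm

Direct runoff: 0.00, 1.46, 10.13, 20.69, 34.55, 77.22, 89.18, 120.25, 146.11, 122.27, 102.34, 0.00 L/s; ΣQ_DR = 724.2 L/s.
V = ΣQ_DR · Δt = 724.2 × 7200 s = 5.214 × 10^6 L.
Over A = 19.7 ha, depth = V / A = 26.5 mm.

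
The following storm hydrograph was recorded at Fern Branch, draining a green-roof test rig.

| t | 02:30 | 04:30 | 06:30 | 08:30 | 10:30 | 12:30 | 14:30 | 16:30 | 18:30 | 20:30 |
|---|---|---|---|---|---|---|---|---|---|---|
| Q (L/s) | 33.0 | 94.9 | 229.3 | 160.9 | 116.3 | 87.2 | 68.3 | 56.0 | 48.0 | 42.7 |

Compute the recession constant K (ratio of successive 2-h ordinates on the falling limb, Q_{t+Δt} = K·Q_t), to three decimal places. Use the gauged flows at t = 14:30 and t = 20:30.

K ≈ 0.855

Using the recession-limb readings at t = 14:30 and t = 20:30: Q falls from 68.3 to 42.7 L/s over 3 intervals.
K = (Q₂/Q₁)^(1/3) = (42.7/68.3)^(1/3) = 0.855.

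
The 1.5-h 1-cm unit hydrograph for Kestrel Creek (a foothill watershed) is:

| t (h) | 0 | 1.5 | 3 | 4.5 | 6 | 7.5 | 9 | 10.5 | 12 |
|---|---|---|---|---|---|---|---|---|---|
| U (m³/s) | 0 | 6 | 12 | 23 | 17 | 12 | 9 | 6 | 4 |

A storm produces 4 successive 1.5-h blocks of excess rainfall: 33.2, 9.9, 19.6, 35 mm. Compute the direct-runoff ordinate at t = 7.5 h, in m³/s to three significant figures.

By discrete convolution, Q_j = Σ (P_i / 10 mm) · U_{j−i}.
At t = 7.5 h (j=5): Q = (33.2/10)·12 + (9.9/10)·17 + (19.6/10)·23 + (35/10)·12 = 144 m³/s.

Q ≈ 144 m³/s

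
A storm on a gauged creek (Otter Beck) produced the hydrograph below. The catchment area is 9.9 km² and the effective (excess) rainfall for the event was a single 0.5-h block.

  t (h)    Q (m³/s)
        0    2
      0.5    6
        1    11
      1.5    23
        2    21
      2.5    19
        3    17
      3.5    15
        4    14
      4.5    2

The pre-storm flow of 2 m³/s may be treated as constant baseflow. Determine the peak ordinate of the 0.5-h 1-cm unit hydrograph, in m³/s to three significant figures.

Direct runoff: 0.0, 4.0, 9.0, 21.0, 19.0, 17.0, 15.0, 13.0, 12.0, 0.0 m³/s; ΣQ_DR = 110.0 m³/s, peak = 21.0 m³/s.
Runoff depth d = ΣQ_DR·Δt / A = 110.0 × 1800 / (9.9 km²) = 20.00 mm.
The 1-cm UH is the DRH scaled by (10 mm)/d, so U_p = 21.0 × 10/20.00 = 10.5 m³/s.

U_p ≈ 10.5 m³/s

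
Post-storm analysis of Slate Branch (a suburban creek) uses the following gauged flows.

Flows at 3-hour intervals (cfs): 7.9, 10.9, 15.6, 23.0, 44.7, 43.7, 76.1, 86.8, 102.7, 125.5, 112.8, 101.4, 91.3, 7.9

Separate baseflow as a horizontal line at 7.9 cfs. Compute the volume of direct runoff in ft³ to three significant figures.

Direct-runoff ordinates (Q − Q_b): 0.0, 3.0, 7.7, 15.1, 36.8, 35.8, 68.2, 78.9, 94.8, 117.6, 104.9, 93.5, 83.4, 0.0 cfs.
ΣQ_DR = 739.7 cfs.
With Δt = 3 h = 10800 s, V = ΣQ_DR · Δt = 739.7 × 10800 = 7.99 × 10^6 ft³.

V ≈ 7.99 × 10^6 ft³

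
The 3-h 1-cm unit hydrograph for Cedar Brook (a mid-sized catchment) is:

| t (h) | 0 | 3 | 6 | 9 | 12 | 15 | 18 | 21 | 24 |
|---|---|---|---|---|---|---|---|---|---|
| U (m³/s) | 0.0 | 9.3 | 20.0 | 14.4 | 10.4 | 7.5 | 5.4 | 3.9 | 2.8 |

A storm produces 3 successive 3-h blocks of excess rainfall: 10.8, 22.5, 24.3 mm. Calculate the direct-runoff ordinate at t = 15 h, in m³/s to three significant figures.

Q ≈ 66.5 m³/s

By discrete convolution, Q_j = Σ (P_i / 10 mm) · U_{j−i}.
At t = 15 h (j=5): Q = (10.8/10)·7.5 + (22.5/10)·10.4 + (24.3/10)·14.4 = 66.5 m³/s.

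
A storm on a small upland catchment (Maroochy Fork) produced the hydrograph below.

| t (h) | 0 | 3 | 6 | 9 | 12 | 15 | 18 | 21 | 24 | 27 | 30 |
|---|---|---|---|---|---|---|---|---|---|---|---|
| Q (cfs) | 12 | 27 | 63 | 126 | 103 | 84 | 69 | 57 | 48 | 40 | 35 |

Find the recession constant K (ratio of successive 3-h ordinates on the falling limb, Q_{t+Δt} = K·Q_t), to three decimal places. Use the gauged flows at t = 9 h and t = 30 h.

Using the recession-limb readings at t = 9 h and t = 30 h: Q falls from 126 to 35 cfs over 7 intervals.
K = (Q₂/Q₁)^(1/7) = (35/126)^(1/7) = 0.833.

K ≈ 0.833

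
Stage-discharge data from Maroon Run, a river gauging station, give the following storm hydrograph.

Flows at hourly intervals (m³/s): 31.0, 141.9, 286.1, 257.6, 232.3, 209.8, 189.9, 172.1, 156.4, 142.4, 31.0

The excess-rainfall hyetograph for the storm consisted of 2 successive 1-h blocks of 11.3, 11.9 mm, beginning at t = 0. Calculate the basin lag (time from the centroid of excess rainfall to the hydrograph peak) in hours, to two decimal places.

Centroid of excess rainfall: t_c = Σ P_i·t̄_i / ΣP_i = 1.0129 h (block centres at 0.5, 1.5 h).
Hydrograph peak occurs at t = 2 h, so basin lag t_L = 2 − 1.0129 = 0.99 h.

t_L ≈ 0.99 h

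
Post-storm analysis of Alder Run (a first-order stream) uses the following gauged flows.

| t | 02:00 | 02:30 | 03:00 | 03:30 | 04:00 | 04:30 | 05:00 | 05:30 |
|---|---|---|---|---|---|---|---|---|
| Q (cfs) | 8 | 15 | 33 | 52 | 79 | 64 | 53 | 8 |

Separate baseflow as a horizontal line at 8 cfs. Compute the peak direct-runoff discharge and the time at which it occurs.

Subtracting baseflow gives direct-runoff ordinates: 0.0, 7.0, 25.0, 44.0, 71.0, 56.0, 45.0, 0.0 cfs.
The maximum is 71.0 cfs, occurring at the reading for t = 04:00.

Q_p = 71.0 cfs at t = 04:00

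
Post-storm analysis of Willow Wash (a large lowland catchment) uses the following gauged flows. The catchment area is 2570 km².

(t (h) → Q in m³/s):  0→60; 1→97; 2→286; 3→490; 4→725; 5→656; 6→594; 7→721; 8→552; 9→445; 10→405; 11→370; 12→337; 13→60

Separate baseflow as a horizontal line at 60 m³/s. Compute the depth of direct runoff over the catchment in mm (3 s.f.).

d ≈ 6.95 mm

Direct runoff: 0.0, 37.0, 226.0, 430.0, 665.0, 596.0, 534.0, 661.0, 492.0, 385.0, 345.0, 310.0, 277.0, 0.0 m³/s; ΣQ_DR = 4958 m³/s.
V = ΣQ_DR · Δt = 4958 × 3600 s = 1.785 × 10^7 m³.
Over A = 2570 km², depth = V / A = 6.95 mm.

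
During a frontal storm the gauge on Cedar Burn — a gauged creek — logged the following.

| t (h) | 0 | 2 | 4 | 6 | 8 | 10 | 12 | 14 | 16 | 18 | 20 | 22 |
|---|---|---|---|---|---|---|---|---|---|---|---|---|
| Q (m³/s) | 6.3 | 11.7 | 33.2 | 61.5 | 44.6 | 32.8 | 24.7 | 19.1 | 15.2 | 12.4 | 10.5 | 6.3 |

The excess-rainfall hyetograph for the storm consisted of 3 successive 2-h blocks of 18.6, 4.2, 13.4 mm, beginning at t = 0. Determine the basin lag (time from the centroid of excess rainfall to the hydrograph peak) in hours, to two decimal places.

Centroid of excess rainfall: t_c = Σ P_i·t̄_i / ΣP_i = 2.7127 h (block centres at 1, 3, 5 h).
Hydrograph peak occurs at t = 6 h, so basin lag t_L = 6 − 2.7127 = 3.29 h.

t_L ≈ 3.29 h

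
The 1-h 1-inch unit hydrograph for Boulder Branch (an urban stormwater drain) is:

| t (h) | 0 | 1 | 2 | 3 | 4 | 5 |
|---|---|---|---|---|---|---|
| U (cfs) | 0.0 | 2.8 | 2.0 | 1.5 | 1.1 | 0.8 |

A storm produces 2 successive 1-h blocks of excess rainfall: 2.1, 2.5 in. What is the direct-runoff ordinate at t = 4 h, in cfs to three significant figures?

By discrete convolution, Q_j = Σ (P_i / 1 in) · U_{j−i}.
At t = 4 h (j=4): Q = (2.1/1)·1.1 + (2.5/1)·1.5 = 6.06 cfs.

Q ≈ 6.06 cfs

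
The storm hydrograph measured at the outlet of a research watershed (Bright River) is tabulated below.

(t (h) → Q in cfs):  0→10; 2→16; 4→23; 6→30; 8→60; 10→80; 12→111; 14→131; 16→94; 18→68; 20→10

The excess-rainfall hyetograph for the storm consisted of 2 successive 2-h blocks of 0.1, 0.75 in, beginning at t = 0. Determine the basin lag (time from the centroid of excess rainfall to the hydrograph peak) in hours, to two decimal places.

Centroid of excess rainfall: t_c = Σ P_i·t̄_i / ΣP_i = 2.7647 h (block centres at 1, 3 h).
Hydrograph peak occurs at t = 14 h, so basin lag t_L = 14 − 2.7647 = 11.24 h.

t_L ≈ 11.24 h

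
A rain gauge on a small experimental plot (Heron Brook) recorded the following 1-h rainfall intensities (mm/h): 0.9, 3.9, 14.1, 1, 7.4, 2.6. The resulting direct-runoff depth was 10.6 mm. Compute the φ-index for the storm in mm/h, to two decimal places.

φ ≈ 5.45 mm/h

Only the 2 blocks with intensity above φ contribute runoff: 14.1, 7.4 mm/h.
Σ(I−φ)·Δt = d  ⇒  (14.1+7.4 − 2φ)·1 = 10.6
φ = (21.50 − 10.6/1) / 2 = 5.45 mm/h.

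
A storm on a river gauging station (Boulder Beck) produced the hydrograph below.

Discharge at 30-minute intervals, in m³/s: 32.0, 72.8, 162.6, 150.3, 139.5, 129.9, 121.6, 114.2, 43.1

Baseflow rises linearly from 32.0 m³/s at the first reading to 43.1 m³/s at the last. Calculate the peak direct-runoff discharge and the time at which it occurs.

Subtracting baseflow gives direct-runoff ordinates: 0.00, 39.41, 127.83, 114.14, 101.95, 90.96, 81.28, 72.49, 0.00 m³/s.
The maximum is 127.83 m³/s, occurring at the reading for t = 1 h.

Q_p = 127.83 m³/s at t = 1 h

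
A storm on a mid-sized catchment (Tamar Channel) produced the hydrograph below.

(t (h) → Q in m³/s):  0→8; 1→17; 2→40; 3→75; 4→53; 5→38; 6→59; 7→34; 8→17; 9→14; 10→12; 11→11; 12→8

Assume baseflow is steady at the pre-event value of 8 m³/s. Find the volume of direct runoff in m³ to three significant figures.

V ≈ 1.02 × 10^6 m³

Direct-runoff ordinates (Q − Q_b): 0.0, 9.0, 32.0, 67.0, 45.0, 30.0, 51.0, 26.0, 9.0, 6.0, 4.0, 3.0, 0.0 m³/s.
ΣQ_DR = 282.0 m³/s.
With Δt = 1 h = 3600 s, V = ΣQ_DR · Δt = 282.0 × 3600 = 1.02 × 10^6 m³.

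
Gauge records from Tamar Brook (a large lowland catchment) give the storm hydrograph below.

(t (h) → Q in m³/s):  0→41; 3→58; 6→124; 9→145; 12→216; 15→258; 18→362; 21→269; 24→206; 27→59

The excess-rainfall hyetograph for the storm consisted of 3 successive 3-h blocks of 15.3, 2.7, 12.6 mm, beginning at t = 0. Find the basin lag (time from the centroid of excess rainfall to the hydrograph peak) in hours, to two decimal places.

Centroid of excess rainfall: t_c = Σ P_i·t̄_i / ΣP_i = 4.2353 h (block centres at 1.5, 4.5, 7.5 h).
Hydrograph peak occurs at t = 18 h, so basin lag t_L = 18 − 4.2353 = 13.76 h.

t_L ≈ 13.76 h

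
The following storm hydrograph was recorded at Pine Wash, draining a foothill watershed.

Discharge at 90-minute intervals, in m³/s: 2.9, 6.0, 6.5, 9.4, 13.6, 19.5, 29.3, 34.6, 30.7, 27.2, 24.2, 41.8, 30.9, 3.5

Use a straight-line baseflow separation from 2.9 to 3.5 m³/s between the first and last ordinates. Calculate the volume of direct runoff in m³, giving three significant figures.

V ≈ 1.27 × 10^6 m³

Direct-runoff ordinates (Q − Q_b): 0.00, 3.05, 3.51, 6.36, 10.52, 16.37, 26.12, 31.38, 27.43, 23.88, 20.84, 38.39, 27.45, 0.00 m³/s.
ΣQ_DR = 235.3 m³/s.
With Δt = 1.5 h = 5400 s, V = ΣQ_DR · Δt = 235.3 × 5400 = 1.27 × 10^6 m³.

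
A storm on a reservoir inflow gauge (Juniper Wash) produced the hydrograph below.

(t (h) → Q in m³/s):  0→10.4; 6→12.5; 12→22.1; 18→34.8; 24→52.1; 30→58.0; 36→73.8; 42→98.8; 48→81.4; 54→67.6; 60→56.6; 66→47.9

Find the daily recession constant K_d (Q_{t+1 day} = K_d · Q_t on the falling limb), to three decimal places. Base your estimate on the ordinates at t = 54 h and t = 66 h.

K_d ≈ 0.502

Between t = 54 h and t = 66 h the flow falls from 67.6 to 47.9 m³/s over 2×6 h = 12 h.
Per-interval ratio K = (47.9/67.6)^(1/2) = 0.8418; K_d = K^(24/6) = 0.502.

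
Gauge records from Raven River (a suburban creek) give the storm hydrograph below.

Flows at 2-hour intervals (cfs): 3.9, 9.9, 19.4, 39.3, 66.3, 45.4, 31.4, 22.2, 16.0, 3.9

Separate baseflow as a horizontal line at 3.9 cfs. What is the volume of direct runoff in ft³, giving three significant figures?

Direct-runoff ordinates (Q − Q_b): 0.0, 6.0, 15.5, 35.4, 62.4, 41.5, 27.5, 18.3, 12.1, 0.0 cfs.
ΣQ_DR = 218.7 cfs.
With Δt = 2 h = 7200 s, V = ΣQ_DR · Δt = 218.7 × 7200 = 1.57 × 10^6 ft³.

V ≈ 1.57 × 10^6 ft³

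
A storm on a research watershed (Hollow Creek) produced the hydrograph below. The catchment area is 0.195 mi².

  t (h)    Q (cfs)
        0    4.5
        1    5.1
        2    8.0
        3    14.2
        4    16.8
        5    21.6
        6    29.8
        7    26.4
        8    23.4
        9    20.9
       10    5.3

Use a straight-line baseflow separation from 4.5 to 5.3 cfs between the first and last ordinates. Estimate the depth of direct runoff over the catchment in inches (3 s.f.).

Direct runoff: 0.00, 0.52, 3.34, 9.46, 11.98, 16.70, 24.82, 21.34, 18.26, 15.68, 0.00 cfs; ΣQ_DR = 122.1 cfs.
V = ΣQ_DR · Δt = 122.1 × 3600 s = 4.396 × 10^5 ft³.
Over A = 0.195 mi², depth = V / A = 0.970 in.

d ≈ 0.970 in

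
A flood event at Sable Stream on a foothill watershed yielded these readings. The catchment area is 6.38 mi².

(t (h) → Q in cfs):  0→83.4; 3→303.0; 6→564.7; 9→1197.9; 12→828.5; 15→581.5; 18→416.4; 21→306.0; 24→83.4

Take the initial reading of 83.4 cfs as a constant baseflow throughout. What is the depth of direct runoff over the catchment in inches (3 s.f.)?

d ≈ 2.63 in

Direct runoff: 0.0, 219.6, 481.3, 1114.5, 745.1, 498.1, 333.0, 222.6, 0.0 cfs; ΣQ_DR = 3614 cfs.
V = ΣQ_DR · Δt = 3614 × 10800 s = 3.903 × 10^7 ft³.
Over A = 6.38 mi², depth = V / A = 2.63 in.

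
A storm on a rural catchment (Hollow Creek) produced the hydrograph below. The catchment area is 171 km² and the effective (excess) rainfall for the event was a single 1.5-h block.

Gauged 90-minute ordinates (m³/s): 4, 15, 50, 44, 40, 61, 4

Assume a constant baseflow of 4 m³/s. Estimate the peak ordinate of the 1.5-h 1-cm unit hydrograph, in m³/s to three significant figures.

U_p ≈ 95.0 m³/s

Direct runoff: 0.0, 11.0, 46.0, 40.0, 36.0, 57.0, 0.0 m³/s; ΣQ_DR = 190.0 m³/s, peak = 57.0 m³/s.
Runoff depth d = ΣQ_DR·Δt / A = 190.0 × 5400 / (171 km²) = 6.000 mm.
The 1-cm UH is the DRH scaled by (10 mm)/d, so U_p = 57.0 × 10/6.000 = 95.0 m³/s.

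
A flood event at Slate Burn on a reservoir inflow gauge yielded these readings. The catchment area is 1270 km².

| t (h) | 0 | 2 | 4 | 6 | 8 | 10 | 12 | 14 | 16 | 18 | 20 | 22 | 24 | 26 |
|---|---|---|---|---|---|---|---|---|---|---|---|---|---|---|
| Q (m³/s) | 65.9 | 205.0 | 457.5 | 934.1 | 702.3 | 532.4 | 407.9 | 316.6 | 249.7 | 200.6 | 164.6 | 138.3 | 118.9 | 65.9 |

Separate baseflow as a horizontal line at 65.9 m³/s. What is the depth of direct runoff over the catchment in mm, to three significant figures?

Direct runoff: 0.0, 139.1, 391.6, 868.2, 636.4, 466.5, 342.0, 250.7, 183.8, 134.7, 98.7, 72.4, 53.0, 0.0 m³/s; ΣQ_DR = 3637 m³/s.
V = ΣQ_DR · Δt = 3637 × 7200 s = 2.619 × 10^7 m³.
Over A = 1270 km², depth = V / A = 20.6 mm.

d ≈ 20.6 mm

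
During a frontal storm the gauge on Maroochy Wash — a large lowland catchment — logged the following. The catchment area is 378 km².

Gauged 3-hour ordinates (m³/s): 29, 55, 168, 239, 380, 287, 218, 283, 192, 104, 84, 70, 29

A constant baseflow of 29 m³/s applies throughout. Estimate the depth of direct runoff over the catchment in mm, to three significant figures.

d ≈ 50.3 mm

Direct runoff: 0.0, 26.0, 139.0, 210.0, 351.0, 258.0, 189.0, 254.0, 163.0, 75.0, 55.0, 41.0, 0.0 m³/s; ΣQ_DR = 1761 m³/s.
V = ΣQ_DR · Δt = 1761 × 10800 s = 1.902 × 10^7 m³.
Over A = 378 km², depth = V / A = 50.3 mm.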